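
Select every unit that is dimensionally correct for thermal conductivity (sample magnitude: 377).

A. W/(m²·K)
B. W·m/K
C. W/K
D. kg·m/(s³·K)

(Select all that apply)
D

thermal conductivity has SI base units: kg * m / (s^3 * K)

Checking each option against kg * m / (s^3 * K):
  A. W/(m²·K): ✗ does not match
  B. W·m/K: ✗ does not match
  C. W/K: ✗ does not match
  D. kg·m/(s³·K): ✓ matches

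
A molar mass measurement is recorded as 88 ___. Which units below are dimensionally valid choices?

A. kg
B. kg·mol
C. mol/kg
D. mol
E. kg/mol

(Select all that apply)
E

molar mass has SI base units: kg / mol

Checking each option against kg / mol:
  A. kg: ✗ does not match
  B. kg·mol: ✗ does not match
  C. mol/kg: ✗ does not match
  D. mol: ✗ does not match
  E. kg/mol: ✓ matches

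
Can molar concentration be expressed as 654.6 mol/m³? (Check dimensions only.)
Yes

molar concentration has SI base units: mol / m^3
mol/m³ reduces to the same SI base units, so it is a valid unit for molar concentration.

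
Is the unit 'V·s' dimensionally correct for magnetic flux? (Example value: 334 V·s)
Yes

magnetic flux has SI base units: kg * m^2 / (A * s^2)
V·s reduces to the same SI base units, so it is a valid unit for magnetic flux.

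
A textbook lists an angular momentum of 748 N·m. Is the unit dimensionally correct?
No

angular momentum has SI base units: kg * m^2 / s
N·m does NOT reduce to kg * m^2 / s; a valid unit for angular momentum would be e.g. kg·m²/s.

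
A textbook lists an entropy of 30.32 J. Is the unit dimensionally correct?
No

entropy has SI base units: kg * m^2 / (s^2 * K)
J does NOT reduce to kg * m^2 / (s^2 * K); a valid unit for entropy would be e.g. J/K.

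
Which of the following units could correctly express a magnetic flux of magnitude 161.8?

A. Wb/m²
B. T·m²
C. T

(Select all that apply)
B

magnetic flux has SI base units: kg * m^2 / (A * s^2)

Checking each option against kg * m^2 / (A * s^2):
  A. Wb/m²: ✗ does not match
  B. T·m²: ✓ matches
  C. T: ✗ does not match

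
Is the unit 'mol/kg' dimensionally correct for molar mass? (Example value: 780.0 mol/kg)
No

molar mass has SI base units: kg / mol
mol/kg does NOT reduce to kg / mol; a valid unit for molar mass would be e.g. kg/mol.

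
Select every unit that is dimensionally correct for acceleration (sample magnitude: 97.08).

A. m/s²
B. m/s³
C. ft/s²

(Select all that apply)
A, C

acceleration has SI base units: m / s^2

Checking each option against m / s^2:
  A. m/s²: ✓ matches
  B. m/s³: ✗ does not match
  C. ft/s²: ✓ matches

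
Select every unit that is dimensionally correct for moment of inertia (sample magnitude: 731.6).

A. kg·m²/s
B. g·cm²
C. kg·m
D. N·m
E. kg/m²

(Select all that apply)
B

moment of inertia has SI base units: kg * m^2

Checking each option against kg * m^2:
  A. kg·m²/s: ✗ does not match
  B. g·cm²: ✓ matches
  C. kg·m: ✗ does not match
  D. N·m: ✗ does not match
  E. kg/m²: ✗ does not match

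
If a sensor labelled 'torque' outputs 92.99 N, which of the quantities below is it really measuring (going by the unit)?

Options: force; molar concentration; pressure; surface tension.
force

torque should have units dimensionally equivalent to kg * m^2 / s^2 (e.g. N·m).
The given unit 'N' reduces to kg * m / s^2. Of the listed options, that is the dimensionality of force.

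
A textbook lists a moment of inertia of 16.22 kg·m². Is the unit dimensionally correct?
Yes

moment of inertia has SI base units: kg * m^2
kg·m² reduces to the same SI base units, so it is a valid unit for moment of inertia.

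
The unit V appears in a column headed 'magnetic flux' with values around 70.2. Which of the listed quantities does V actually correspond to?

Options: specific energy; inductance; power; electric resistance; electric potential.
electric potential

magnetic flux should have units dimensionally equivalent to kg * m^2 / (A * s^2) (e.g. Wb).
The given unit 'V' reduces to kg * m^2 / (A * s^3). Of the listed options, that is the dimensionality of electric potential.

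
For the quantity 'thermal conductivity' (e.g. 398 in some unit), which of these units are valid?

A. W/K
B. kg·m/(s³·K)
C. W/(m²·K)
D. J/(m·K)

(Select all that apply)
B

thermal conductivity has SI base units: kg * m / (s^3 * K)

Checking each option against kg * m / (s^3 * K):
  A. W/K: ✗ does not match
  B. kg·m/(s³·K): ✓ matches
  C. W/(m²·K): ✗ does not match
  D. J/(m·K): ✗ does not match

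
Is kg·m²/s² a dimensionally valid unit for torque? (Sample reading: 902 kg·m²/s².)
Yes

torque has SI base units: kg * m^2 / s^2
kg·m²/s² reduces to the same SI base units, so it is a valid unit for torque.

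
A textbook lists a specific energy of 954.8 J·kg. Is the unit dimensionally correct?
No

specific energy has SI base units: m^2 / s^2
J·kg does NOT reduce to m^2 / s^2; a valid unit for specific energy would be e.g. J/kg.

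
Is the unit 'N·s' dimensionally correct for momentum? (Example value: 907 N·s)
Yes

momentum has SI base units: kg * m / s
N·s reduces to the same SI base units, so it is a valid unit for momentum.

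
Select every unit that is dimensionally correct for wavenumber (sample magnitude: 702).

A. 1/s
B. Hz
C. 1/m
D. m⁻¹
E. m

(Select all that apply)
C, D

wavenumber has SI base units: 1 / m

Checking each option against 1 / m:
  A. 1/s: ✗ does not match
  B. Hz: ✗ does not match
  C. 1/m: ✓ matches
  D. m⁻¹: ✓ matches
  E. m: ✗ does not match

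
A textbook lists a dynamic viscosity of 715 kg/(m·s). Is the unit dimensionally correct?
Yes

dynamic viscosity has SI base units: kg / (m * s)
kg/(m·s) reduces to the same SI base units, so it is a valid unit for dynamic viscosity.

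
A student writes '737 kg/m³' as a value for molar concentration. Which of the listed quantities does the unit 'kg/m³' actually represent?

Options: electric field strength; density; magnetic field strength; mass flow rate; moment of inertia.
density

molar concentration should have units dimensionally equivalent to mol / m^3 (e.g. mol/m³).
The given unit 'kg/m³' reduces to kg / m^3. Of the listed options, that is the dimensionality of density.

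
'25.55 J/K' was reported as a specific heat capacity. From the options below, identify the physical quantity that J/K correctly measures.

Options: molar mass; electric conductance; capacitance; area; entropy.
entropy

specific heat capacity should have units dimensionally equivalent to m^2 / (s^2 * K) (e.g. J/(kg·K)).
The given unit 'J/K' reduces to kg * m^2 / (s^2 * K). Of the listed options, that is the dimensionality of entropy.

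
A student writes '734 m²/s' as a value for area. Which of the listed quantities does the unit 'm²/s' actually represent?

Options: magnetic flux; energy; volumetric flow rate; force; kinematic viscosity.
kinematic viscosity

area should have units dimensionally equivalent to m^2 (e.g. m²).
The given unit 'm²/s' reduces to m^2 / s. Of the listed options, that is the dimensionality of kinematic viscosity.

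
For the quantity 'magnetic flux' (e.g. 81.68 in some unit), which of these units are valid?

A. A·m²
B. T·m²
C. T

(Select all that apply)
B

magnetic flux has SI base units: kg * m^2 / (A * s^2)

Checking each option against kg * m^2 / (A * s^2):
  A. A·m²: ✗ does not match
  B. T·m²: ✓ matches
  C. T: ✗ does not match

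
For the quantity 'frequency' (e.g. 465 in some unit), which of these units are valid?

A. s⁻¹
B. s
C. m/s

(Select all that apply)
A

frequency has SI base units: 1 / s

Checking each option against 1 / s:
  A. s⁻¹: ✓ matches
  B. s: ✗ does not match
  C. m/s: ✗ does not match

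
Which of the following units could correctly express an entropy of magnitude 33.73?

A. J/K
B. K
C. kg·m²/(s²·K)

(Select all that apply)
A, C

entropy has SI base units: kg * m^2 / (s^2 * K)

Checking each option against kg * m^2 / (s^2 * K):
  A. J/K: ✓ matches
  B. K: ✗ does not match
  C. kg·m²/(s²·K): ✓ matches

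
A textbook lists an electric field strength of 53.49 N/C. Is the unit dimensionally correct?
Yes

electric field strength has SI base units: kg * m / (A * s^3)
N/C reduces to the same SI base units, so it is a valid unit for electric field strength.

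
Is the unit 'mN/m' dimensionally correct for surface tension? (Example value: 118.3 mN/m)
Yes

surface tension has SI base units: kg / s^2
mN/m reduces to the same SI base units, so it is a valid unit for surface tension.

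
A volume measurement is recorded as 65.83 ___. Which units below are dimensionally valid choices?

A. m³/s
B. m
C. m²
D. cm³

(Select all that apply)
D

volume has SI base units: m^3

Checking each option against m^3:
  A. m³/s: ✗ does not match
  B. m: ✗ does not match
  C. m²: ✗ does not match
  D. cm³: ✓ matches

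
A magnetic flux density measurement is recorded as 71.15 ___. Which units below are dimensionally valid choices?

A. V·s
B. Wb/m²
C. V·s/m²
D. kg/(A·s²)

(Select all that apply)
B, C, D

magnetic flux density has SI base units: kg / (A * s^2)

Checking each option against kg / (A * s^2):
  A. V·s: ✗ does not match
  B. Wb/m²: ✓ matches
  C. V·s/m²: ✓ matches
  D. kg/(A·s²): ✓ matches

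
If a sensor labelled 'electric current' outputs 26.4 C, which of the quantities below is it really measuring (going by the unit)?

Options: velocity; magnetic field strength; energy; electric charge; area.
electric charge

electric current should have units dimensionally equivalent to A (e.g. A).
The given unit 'C' reduces to A * s. Of the listed options, that is the dimensionality of electric charge.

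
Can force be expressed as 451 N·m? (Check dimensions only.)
No

force has SI base units: kg * m / s^2
N·m does NOT reduce to kg * m / s^2; a valid unit for force would be e.g. N.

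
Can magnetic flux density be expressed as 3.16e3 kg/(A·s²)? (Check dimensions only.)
Yes

magnetic flux density has SI base units: kg / (A * s^2)
kg/(A·s²) reduces to the same SI base units, so it is a valid unit for magnetic flux density.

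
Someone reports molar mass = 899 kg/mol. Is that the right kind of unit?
Yes

molar mass has SI base units: kg / mol
kg/mol reduces to the same SI base units, so it is a valid unit for molar mass.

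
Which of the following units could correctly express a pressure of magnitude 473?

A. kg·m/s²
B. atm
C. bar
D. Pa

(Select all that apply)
B, C, D

pressure has SI base units: kg / (m * s^2)

Checking each option against kg / (m * s^2):
  A. kg·m/s²: ✗ does not match
  B. atm: ✓ matches
  C. bar: ✓ matches
  D. Pa: ✓ matches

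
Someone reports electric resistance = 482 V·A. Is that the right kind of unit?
No

electric resistance has SI base units: kg * m^2 / (A^2 * s^3)
V·A does NOT reduce to kg * m^2 / (A^2 * s^3); a valid unit for electric resistance would be e.g. Ω.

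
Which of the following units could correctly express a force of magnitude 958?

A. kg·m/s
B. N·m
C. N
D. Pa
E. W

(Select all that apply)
C

force has SI base units: kg * m / s^2

Checking each option against kg * m / s^2:
  A. kg·m/s: ✗ does not match
  B. N·m: ✗ does not match
  C. N: ✓ matches
  D. Pa: ✗ does not match
  E. W: ✗ does not match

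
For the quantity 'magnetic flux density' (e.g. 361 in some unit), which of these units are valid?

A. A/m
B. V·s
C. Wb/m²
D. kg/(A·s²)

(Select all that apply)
C, D

magnetic flux density has SI base units: kg / (A * s^2)

Checking each option against kg / (A * s^2):
  A. A/m: ✗ does not match
  B. V·s: ✗ does not match
  C. Wb/m²: ✓ matches
  D. kg/(A·s²): ✓ matches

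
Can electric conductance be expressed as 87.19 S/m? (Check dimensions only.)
No

electric conductance has SI base units: A^2 * s^3 / (kg * m^2)
S/m does NOT reduce to A^2 * s^3 / (kg * m^2); a valid unit for electric conductance would be e.g. S.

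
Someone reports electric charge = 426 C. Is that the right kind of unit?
Yes

electric charge has SI base units: A * s
C reduces to the same SI base units, so it is a valid unit for electric charge.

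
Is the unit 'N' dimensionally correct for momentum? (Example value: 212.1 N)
No

momentum has SI base units: kg * m / s
N does NOT reduce to kg * m / s; a valid unit for momentum would be e.g. kg·m/s.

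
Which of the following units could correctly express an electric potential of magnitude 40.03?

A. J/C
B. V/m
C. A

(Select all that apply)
A

electric potential has SI base units: kg * m^2 / (A * s^3)

Checking each option against kg * m^2 / (A * s^3):
  A. J/C: ✓ matches
  B. V/m: ✗ does not match
  C. A: ✗ does not match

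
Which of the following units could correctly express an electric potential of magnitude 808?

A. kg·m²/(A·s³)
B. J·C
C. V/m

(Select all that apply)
A

electric potential has SI base units: kg * m^2 / (A * s^3)

Checking each option against kg * m^2 / (A * s^3):
  A. kg·m²/(A·s³): ✓ matches
  B. J·C: ✗ does not match
  C. V/m: ✗ does not match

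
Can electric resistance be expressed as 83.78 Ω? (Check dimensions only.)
Yes

electric resistance has SI base units: kg * m^2 / (A^2 * s^3)
Ω reduces to the same SI base units, so it is a valid unit for electric resistance.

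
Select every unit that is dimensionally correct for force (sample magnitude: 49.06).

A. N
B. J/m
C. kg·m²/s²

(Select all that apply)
A, B

force has SI base units: kg * m / s^2

Checking each option against kg * m / s^2:
  A. N: ✓ matches
  B. J/m: ✓ matches
  C. kg·m²/s²: ✗ does not match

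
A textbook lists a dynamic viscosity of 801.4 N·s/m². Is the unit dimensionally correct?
Yes

dynamic viscosity has SI base units: kg / (m * s)
N·s/m² reduces to the same SI base units, so it is a valid unit for dynamic viscosity.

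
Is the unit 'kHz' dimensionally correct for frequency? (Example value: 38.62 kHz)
Yes

frequency has SI base units: 1 / s
kHz reduces to the same SI base units, so it is a valid unit for frequency.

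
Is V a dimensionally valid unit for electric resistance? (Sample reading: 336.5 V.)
No

electric resistance has SI base units: kg * m^2 / (A^2 * s^3)
V does NOT reduce to kg * m^2 / (A^2 * s^3); a valid unit for electric resistance would be e.g. Ω.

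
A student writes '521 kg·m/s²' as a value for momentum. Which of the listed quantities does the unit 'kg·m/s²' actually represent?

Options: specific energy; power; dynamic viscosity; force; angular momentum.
force

momentum should have units dimensionally equivalent to kg * m / s (e.g. kg·m/s).
The given unit 'kg·m/s²' reduces to kg * m / s^2. Of the listed options, that is the dimensionality of force.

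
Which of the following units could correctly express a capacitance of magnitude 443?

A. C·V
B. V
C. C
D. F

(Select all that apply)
D

capacitance has SI base units: A^2 * s^4 / (kg * m^2)

Checking each option against A^2 * s^4 / (kg * m^2):
  A. C·V: ✗ does not match
  B. V: ✗ does not match
  C. C: ✗ does not match
  D. F: ✓ matches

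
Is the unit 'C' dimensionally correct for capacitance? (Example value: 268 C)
No

capacitance has SI base units: A^2 * s^4 / (kg * m^2)
C does NOT reduce to A^2 * s^4 / (kg * m^2); a valid unit for capacitance would be e.g. F.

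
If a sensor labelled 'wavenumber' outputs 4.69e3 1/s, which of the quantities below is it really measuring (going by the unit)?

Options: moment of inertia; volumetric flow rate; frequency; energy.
frequency

wavenumber should have units dimensionally equivalent to 1 / m (e.g. 1/m).
The given unit '1/s' reduces to 1 / s. Of the listed options, that is the dimensionality of frequency.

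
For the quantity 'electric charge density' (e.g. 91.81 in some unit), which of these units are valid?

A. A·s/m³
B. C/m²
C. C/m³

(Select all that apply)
A, C

electric charge density has SI base units: A * s / m^3

Checking each option against A * s / m^3:
  A. A·s/m³: ✓ matches
  B. C/m²: ✗ does not match
  C. C/m³: ✓ matches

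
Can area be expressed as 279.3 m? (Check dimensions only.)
No

area has SI base units: m^2
m does NOT reduce to m^2; a valid unit for area would be e.g. m².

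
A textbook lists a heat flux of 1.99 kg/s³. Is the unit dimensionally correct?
Yes

heat flux has SI base units: kg / s^3
kg/s³ reduces to the same SI base units, so it is a valid unit for heat flux.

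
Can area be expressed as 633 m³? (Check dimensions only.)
No

area has SI base units: m^2
m³ does NOT reduce to m^2; a valid unit for area would be e.g. m².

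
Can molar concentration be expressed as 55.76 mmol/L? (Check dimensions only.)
Yes

molar concentration has SI base units: mol / m^3
mmol/L reduces to the same SI base units, so it is a valid unit for molar concentration.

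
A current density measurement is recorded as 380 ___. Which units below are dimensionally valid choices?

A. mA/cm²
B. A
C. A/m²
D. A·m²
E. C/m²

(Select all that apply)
A, C

current density has SI base units: A / m^2

Checking each option against A / m^2:
  A. mA/cm²: ✓ matches
  B. A: ✗ does not match
  C. A/m²: ✓ matches
  D. A·m²: ✗ does not match
  E. C/m²: ✗ does not match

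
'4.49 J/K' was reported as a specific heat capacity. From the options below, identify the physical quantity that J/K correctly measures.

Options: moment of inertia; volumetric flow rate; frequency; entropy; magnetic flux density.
entropy

specific heat capacity should have units dimensionally equivalent to m^2 / (s^2 * K) (e.g. J/(kg·K)).
The given unit 'J/K' reduces to kg * m^2 / (s^2 * K). Of the listed options, that is the dimensionality of entropy.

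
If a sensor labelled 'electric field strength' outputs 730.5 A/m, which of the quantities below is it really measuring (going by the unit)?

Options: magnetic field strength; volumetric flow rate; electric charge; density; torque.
magnetic field strength

electric field strength should have units dimensionally equivalent to kg * m / (A * s^3) (e.g. V/m).
The given unit 'A/m' reduces to A / m. Of the listed options, that is the dimensionality of magnetic field strength.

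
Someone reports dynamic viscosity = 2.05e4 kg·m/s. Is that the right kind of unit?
No

dynamic viscosity has SI base units: kg / (m * s)
kg·m/s does NOT reduce to kg / (m * s); a valid unit for dynamic viscosity would be e.g. Pa·s.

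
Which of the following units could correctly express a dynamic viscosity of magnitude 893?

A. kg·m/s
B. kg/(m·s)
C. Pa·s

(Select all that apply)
B, C

dynamic viscosity has SI base units: kg / (m * s)

Checking each option against kg / (m * s):
  A. kg·m/s: ✗ does not match
  B. kg/(m·s): ✓ matches
  C. Pa·s: ✓ matches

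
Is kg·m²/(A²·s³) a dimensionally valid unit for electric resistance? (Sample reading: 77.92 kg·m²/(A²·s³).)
Yes

electric resistance has SI base units: kg * m^2 / (A^2 * s^3)
kg·m²/(A²·s³) reduces to the same SI base units, so it is a valid unit for electric resistance.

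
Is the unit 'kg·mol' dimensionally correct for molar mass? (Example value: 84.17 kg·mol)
No

molar mass has SI base units: kg / mol
kg·mol does NOT reduce to kg / mol; a valid unit for molar mass would be e.g. kg/mol.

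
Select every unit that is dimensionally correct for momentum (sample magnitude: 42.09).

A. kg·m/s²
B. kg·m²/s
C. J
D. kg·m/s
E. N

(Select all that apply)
D

momentum has SI base units: kg * m / s

Checking each option against kg * m / s:
  A. kg·m/s²: ✗ does not match
  B. kg·m²/s: ✗ does not match
  C. J: ✗ does not match
  D. kg·m/s: ✓ matches
  E. N: ✗ does not match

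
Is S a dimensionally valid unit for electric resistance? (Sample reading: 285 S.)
No

electric resistance has SI base units: kg * m^2 / (A^2 * s^3)
S does NOT reduce to kg * m^2 / (A^2 * s^3); a valid unit for electric resistance would be e.g. Ω.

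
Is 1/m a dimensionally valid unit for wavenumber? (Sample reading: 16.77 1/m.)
Yes

wavenumber has SI base units: 1 / m
1/m reduces to the same SI base units, so it is a valid unit for wavenumber.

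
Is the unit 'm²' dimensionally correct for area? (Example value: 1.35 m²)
Yes

area has SI base units: m^2
m² reduces to the same SI base units, so it is a valid unit for area.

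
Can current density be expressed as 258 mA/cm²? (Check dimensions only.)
Yes

current density has SI base units: A / m^2
mA/cm² reduces to the same SI base units, so it is a valid unit for current density.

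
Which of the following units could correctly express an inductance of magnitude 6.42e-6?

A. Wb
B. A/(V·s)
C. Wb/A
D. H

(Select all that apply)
C, D

inductance has SI base units: kg * m^2 / (A^2 * s^2)

Checking each option against kg * m^2 / (A^2 * s^2):
  A. Wb: ✗ does not match
  B. A/(V·s): ✗ does not match
  C. Wb/A: ✓ matches
  D. H: ✓ matches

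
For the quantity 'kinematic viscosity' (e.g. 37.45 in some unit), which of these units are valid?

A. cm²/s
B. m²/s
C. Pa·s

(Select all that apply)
A, B

kinematic viscosity has SI base units: m^2 / s

Checking each option against m^2 / s:
  A. cm²/s: ✓ matches
  B. m²/s: ✓ matches
  C. Pa·s: ✗ does not match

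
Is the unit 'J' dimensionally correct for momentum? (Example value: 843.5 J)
No

momentum has SI base units: kg * m / s
J does NOT reduce to kg * m / s; a valid unit for momentum would be e.g. kg·m/s.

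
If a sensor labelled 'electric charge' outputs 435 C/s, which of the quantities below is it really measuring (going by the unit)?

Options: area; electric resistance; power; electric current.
electric current

electric charge should have units dimensionally equivalent to A * s (e.g. C).
The given unit 'C/s' reduces to A. Of the listed options, that is the dimensionality of electric current.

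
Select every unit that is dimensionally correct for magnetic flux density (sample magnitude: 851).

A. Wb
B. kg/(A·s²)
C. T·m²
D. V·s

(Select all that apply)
B

magnetic flux density has SI base units: kg / (A * s^2)

Checking each option against kg / (A * s^2):
  A. Wb: ✗ does not match
  B. kg/(A·s²): ✓ matches
  C. T·m²: ✗ does not match
  D. V·s: ✗ does not match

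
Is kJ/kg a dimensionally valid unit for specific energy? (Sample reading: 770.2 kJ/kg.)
Yes

specific energy has SI base units: m^2 / s^2
kJ/kg reduces to the same SI base units, so it is a valid unit for specific energy.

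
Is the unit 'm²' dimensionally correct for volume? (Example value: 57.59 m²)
No

volume has SI base units: m^3
m² does NOT reduce to m^3; a valid unit for volume would be e.g. m³.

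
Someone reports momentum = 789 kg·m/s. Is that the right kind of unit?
Yes

momentum has SI base units: kg * m / s
kg·m/s reduces to the same SI base units, so it is a valid unit for momentum.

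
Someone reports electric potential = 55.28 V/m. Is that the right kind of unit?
No

electric potential has SI base units: kg * m^2 / (A * s^3)
V/m does NOT reduce to kg * m^2 / (A * s^3); a valid unit for electric potential would be e.g. V.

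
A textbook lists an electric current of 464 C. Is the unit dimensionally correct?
No

electric current has SI base units: A
C does NOT reduce to A; a valid unit for electric current would be e.g. A.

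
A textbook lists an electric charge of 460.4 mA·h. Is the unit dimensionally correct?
Yes

electric charge has SI base units: A * s
mA·h reduces to the same SI base units, so it is a valid unit for electric charge.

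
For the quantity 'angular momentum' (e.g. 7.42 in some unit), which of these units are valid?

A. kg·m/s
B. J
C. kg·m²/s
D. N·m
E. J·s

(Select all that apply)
C, E

angular momentum has SI base units: kg * m^2 / s

Checking each option against kg * m^2 / s:
  A. kg·m/s: ✗ does not match
  B. J: ✗ does not match
  C. kg·m²/s: ✓ matches
  D. N·m: ✗ does not match
  E. J·s: ✓ matches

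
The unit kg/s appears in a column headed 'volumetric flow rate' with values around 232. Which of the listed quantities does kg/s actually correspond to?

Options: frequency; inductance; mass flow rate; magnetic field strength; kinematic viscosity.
mass flow rate

volumetric flow rate should have units dimensionally equivalent to m^3 / s (e.g. m³/s).
The given unit 'kg/s' reduces to kg / s. Of the listed options, that is the dimensionality of mass flow rate.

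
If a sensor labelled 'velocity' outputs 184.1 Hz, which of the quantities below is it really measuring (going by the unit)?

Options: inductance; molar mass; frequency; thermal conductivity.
frequency

velocity should have units dimensionally equivalent to m / s (e.g. m/s).
The given unit 'Hz' reduces to 1 / s. Of the listed options, that is the dimensionality of frequency.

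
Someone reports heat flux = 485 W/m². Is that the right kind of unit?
Yes

heat flux has SI base units: kg / s^3
W/m² reduces to the same SI base units, so it is a valid unit for heat flux.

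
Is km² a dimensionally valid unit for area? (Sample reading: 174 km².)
Yes

area has SI base units: m^2
km² reduces to the same SI base units, so it is a valid unit for area.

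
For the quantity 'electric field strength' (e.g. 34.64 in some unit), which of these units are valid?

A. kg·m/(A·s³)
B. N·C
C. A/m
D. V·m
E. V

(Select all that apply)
A

electric field strength has SI base units: kg * m / (A * s^3)

Checking each option against kg * m / (A * s^3):
  A. kg·m/(A·s³): ✓ matches
  B. N·C: ✗ does not match
  C. A/m: ✗ does not match
  D. V·m: ✗ does not match
  E. V: ✗ does not match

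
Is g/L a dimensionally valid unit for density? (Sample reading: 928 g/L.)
Yes

density has SI base units: kg / m^3
g/L reduces to the same SI base units, so it is a valid unit for density.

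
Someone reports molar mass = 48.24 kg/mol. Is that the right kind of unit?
Yes

molar mass has SI base units: kg / mol
kg/mol reduces to the same SI base units, so it is a valid unit for molar mass.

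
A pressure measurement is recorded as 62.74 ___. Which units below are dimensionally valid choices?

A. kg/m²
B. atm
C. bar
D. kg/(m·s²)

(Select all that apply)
B, C, D

pressure has SI base units: kg / (m * s^2)

Checking each option against kg / (m * s^2):
  A. kg/m²: ✗ does not match
  B. atm: ✓ matches
  C. bar: ✓ matches
  D. kg/(m·s²): ✓ matches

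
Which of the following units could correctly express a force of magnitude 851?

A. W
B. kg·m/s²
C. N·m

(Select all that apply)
B

force has SI base units: kg * m / s^2

Checking each option against kg * m / s^2:
  A. W: ✗ does not match
  B. kg·m/s²: ✓ matches
  C. N·m: ✗ does not match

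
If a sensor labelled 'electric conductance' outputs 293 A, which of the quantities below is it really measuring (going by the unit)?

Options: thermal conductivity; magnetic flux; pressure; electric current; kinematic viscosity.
electric current

electric conductance should have units dimensionally equivalent to A^2 * s^3 / (kg * m^2) (e.g. S).
The given unit 'A' reduces to A. Of the listed options, that is the dimensionality of electric current.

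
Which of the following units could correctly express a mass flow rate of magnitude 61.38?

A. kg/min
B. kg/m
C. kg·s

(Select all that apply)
A

mass flow rate has SI base units: kg / s

Checking each option against kg / s:
  A. kg/min: ✓ matches
  B. kg/m: ✗ does not match
  C. kg·s: ✗ does not match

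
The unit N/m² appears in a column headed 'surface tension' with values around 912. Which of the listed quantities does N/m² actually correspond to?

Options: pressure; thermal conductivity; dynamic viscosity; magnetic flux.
pressure

surface tension should have units dimensionally equivalent to kg / s^2 (e.g. N/m).
The given unit 'N/m²' reduces to kg / (m * s^2). Of the listed options, that is the dimensionality of pressure.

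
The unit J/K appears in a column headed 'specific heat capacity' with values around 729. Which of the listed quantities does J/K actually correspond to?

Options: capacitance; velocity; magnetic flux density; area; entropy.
entropy

specific heat capacity should have units dimensionally equivalent to m^2 / (s^2 * K) (e.g. J/(kg·K)).
The given unit 'J/K' reduces to kg * m^2 / (s^2 * K). Of the listed options, that is the dimensionality of entropy.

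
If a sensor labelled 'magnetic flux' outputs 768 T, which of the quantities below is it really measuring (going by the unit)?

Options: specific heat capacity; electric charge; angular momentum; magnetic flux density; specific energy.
magnetic flux density

magnetic flux should have units dimensionally equivalent to kg * m^2 / (A * s^2) (e.g. Wb).
The given unit 'T' reduces to kg / (A * s^2). Of the listed options, that is the dimensionality of magnetic flux density.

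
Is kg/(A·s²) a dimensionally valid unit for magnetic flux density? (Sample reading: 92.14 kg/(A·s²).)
Yes

magnetic flux density has SI base units: kg / (A * s^2)
kg/(A·s²) reduces to the same SI base units, so it is a valid unit for magnetic flux density.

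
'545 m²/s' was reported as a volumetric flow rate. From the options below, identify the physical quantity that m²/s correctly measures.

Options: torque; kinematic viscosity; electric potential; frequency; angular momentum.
kinematic viscosity

volumetric flow rate should have units dimensionally equivalent to m^3 / s (e.g. m³/s).
The given unit 'm²/s' reduces to m^2 / s. Of the listed options, that is the dimensionality of kinematic viscosity.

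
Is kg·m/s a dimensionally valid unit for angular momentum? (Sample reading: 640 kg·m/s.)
No

angular momentum has SI base units: kg * m^2 / s
kg·m/s does NOT reduce to kg * m^2 / s; a valid unit for angular momentum would be e.g. kg·m²/s.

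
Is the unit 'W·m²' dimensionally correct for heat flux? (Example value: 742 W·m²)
No

heat flux has SI base units: kg / s^3
W·m² does NOT reduce to kg / s^3; a valid unit for heat flux would be e.g. W/m².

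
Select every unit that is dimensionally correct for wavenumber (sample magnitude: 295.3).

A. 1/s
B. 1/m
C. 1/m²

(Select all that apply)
B

wavenumber has SI base units: 1 / m

Checking each option against 1 / m:
  A. 1/s: ✗ does not match
  B. 1/m: ✓ matches
  C. 1/m²: ✗ does not match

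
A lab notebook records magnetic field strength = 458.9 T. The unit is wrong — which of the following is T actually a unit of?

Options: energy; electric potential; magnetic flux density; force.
magnetic flux density

magnetic field strength should have units dimensionally equivalent to A / m (e.g. A/m).
The given unit 'T' reduces to kg / (A * s^2). Of the listed options, that is the dimensionality of magnetic flux density.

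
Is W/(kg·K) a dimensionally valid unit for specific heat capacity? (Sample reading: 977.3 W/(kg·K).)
No

specific heat capacity has SI base units: m^2 / (s^2 * K)
W/(kg·K) does NOT reduce to m^2 / (s^2 * K); a valid unit for specific heat capacity would be e.g. J/(kg·K).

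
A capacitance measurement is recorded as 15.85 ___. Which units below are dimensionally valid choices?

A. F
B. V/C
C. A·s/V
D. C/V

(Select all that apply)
A, C, D

capacitance has SI base units: A^2 * s^4 / (kg * m^2)

Checking each option against A^2 * s^4 / (kg * m^2):
  A. F: ✓ matches
  B. V/C: ✗ does not match
  C. A·s/V: ✓ matches
  D. C/V: ✓ matches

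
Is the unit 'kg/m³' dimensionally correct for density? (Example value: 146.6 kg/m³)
Yes

density has SI base units: kg / m^3
kg/m³ reduces to the same SI base units, so it is a valid unit for density.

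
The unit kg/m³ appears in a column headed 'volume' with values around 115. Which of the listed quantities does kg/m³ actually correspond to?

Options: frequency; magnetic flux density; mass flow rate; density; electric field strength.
density

volume should have units dimensionally equivalent to m^3 (e.g. m³).
The given unit 'kg/m³' reduces to kg / m^3. Of the listed options, that is the dimensionality of density.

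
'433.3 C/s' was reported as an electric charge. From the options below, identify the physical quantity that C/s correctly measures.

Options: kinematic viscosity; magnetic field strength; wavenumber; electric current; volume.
electric current

electric charge should have units dimensionally equivalent to A * s (e.g. C).
The given unit 'C/s' reduces to A. Of the listed options, that is the dimensionality of electric current.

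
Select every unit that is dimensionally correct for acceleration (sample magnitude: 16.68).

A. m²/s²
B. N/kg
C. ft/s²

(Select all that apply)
B, C

acceleration has SI base units: m / s^2

Checking each option against m / s^2:
  A. m²/s²: ✗ does not match
  B. N/kg: ✓ matches
  C. ft/s²: ✓ matches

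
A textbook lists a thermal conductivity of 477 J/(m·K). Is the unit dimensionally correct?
No

thermal conductivity has SI base units: kg * m / (s^3 * K)
J/(m·K) does NOT reduce to kg * m / (s^3 * K); a valid unit for thermal conductivity would be e.g. W/(m·K).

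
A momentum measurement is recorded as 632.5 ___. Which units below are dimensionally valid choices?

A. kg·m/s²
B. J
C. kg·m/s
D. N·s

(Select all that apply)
C, D

momentum has SI base units: kg * m / s

Checking each option against kg * m / s:
  A. kg·m/s²: ✗ does not match
  B. J: ✗ does not match
  C. kg·m/s: ✓ matches
  D. N·s: ✓ matches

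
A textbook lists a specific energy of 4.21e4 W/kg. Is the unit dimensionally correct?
No

specific energy has SI base units: m^2 / s^2
W/kg does NOT reduce to m^2 / s^2; a valid unit for specific energy would be e.g. J/kg.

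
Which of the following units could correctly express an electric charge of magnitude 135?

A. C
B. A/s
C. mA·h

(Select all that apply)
A, C

electric charge has SI base units: A * s

Checking each option against A * s:
  A. C: ✓ matches
  B. A/s: ✗ does not match
  C. mA·h: ✓ matches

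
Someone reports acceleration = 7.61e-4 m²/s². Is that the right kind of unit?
No

acceleration has SI base units: m / s^2
m²/s² does NOT reduce to m / s^2; a valid unit for acceleration would be e.g. m/s².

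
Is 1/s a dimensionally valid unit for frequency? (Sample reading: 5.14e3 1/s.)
Yes

frequency has SI base units: 1 / s
1/s reduces to the same SI base units, so it is a valid unit for frequency.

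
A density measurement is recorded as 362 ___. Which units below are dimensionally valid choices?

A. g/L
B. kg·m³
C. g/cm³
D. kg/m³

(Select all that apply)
A, C, D

density has SI base units: kg / m^3

Checking each option against kg / m^3:
  A. g/L: ✓ matches
  B. kg·m³: ✗ does not match
  C. g/cm³: ✓ matches
  D. kg/m³: ✓ matches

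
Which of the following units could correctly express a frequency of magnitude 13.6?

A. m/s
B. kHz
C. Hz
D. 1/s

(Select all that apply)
B, C, D

frequency has SI base units: 1 / s

Checking each option against 1 / s:
  A. m/s: ✗ does not match
  B. kHz: ✓ matches
  C. Hz: ✓ matches
  D. 1/s: ✓ matches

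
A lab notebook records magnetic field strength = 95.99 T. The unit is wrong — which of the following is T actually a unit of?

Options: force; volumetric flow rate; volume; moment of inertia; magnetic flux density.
magnetic flux density

magnetic field strength should have units dimensionally equivalent to A / m (e.g. A/m).
The given unit 'T' reduces to kg / (A * s^2). Of the listed options, that is the dimensionality of magnetic flux density.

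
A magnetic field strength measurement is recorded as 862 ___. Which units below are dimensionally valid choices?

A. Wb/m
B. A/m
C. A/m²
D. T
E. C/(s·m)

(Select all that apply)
B, E

magnetic field strength has SI base units: A / m

Checking each option against A / m:
  A. Wb/m: ✗ does not match
  B. A/m: ✓ matches
  C. A/m²: ✗ does not match
  D. T: ✗ does not match
  E. C/(s·m): ✓ matches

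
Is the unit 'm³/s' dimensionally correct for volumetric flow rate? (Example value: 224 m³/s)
Yes

volumetric flow rate has SI base units: m^3 / s
m³/s reduces to the same SI base units, so it is a valid unit for volumetric flow rate.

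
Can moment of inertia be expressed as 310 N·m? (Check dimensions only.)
No

moment of inertia has SI base units: kg * m^2
N·m does NOT reduce to kg * m^2; a valid unit for moment of inertia would be e.g. kg·m².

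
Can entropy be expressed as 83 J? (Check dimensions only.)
No

entropy has SI base units: kg * m^2 / (s^2 * K)
J does NOT reduce to kg * m^2 / (s^2 * K); a valid unit for entropy would be e.g. J/K.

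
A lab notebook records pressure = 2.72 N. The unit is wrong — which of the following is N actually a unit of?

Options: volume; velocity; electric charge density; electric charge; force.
force

pressure should have units dimensionally equivalent to kg / (m * s^2) (e.g. Pa).
The given unit 'N' reduces to kg * m / s^2. Of the listed options, that is the dimensionality of force.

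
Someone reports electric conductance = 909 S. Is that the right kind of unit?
Yes

electric conductance has SI base units: A^2 * s^3 / (kg * m^2)
S reduces to the same SI base units, so it is a valid unit for electric conductance.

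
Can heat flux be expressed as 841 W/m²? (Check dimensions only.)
Yes

heat flux has SI base units: kg / s^3
W/m² reduces to the same SI base units, so it is a valid unit for heat flux.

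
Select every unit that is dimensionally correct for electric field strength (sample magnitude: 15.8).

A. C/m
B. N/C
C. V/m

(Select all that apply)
B, C

electric field strength has SI base units: kg * m / (A * s^3)

Checking each option against kg * m / (A * s^3):
  A. C/m: ✗ does not match
  B. N/C: ✓ matches
  C. V/m: ✓ matches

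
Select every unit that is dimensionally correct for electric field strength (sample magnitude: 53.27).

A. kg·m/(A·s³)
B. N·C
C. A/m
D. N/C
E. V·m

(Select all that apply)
A, D

electric field strength has SI base units: kg * m / (A * s^3)

Checking each option against kg * m / (A * s^3):
  A. kg·m/(A·s³): ✓ matches
  B. N·C: ✗ does not match
  C. A/m: ✗ does not match
  D. N/C: ✓ matches
  E. V·m: ✗ does not match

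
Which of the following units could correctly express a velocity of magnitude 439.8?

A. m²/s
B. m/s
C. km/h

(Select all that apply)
B, C

velocity has SI base units: m / s

Checking each option against m / s:
  A. m²/s: ✗ does not match
  B. m/s: ✓ matches
  C. km/h: ✓ matches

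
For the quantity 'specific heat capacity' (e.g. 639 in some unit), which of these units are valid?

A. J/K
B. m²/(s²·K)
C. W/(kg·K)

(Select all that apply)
B

specific heat capacity has SI base units: m^2 / (s^2 * K)

Checking each option against m^2 / (s^2 * K):
  A. J/K: ✗ does not match
  B. m²/(s²·K): ✓ matches
  C. W/(kg·K): ✗ does not match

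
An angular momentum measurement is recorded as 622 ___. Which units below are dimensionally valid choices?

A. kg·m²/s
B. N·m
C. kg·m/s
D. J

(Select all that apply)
A

angular momentum has SI base units: kg * m^2 / s

Checking each option against kg * m^2 / s:
  A. kg·m²/s: ✓ matches
  B. N·m: ✗ does not match
  C. kg·m/s: ✗ does not match
  D. J: ✗ does not match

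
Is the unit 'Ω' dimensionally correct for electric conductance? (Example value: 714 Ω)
No

electric conductance has SI base units: A^2 * s^3 / (kg * m^2)
Ω does NOT reduce to A^2 * s^3 / (kg * m^2); a valid unit for electric conductance would be e.g. S.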